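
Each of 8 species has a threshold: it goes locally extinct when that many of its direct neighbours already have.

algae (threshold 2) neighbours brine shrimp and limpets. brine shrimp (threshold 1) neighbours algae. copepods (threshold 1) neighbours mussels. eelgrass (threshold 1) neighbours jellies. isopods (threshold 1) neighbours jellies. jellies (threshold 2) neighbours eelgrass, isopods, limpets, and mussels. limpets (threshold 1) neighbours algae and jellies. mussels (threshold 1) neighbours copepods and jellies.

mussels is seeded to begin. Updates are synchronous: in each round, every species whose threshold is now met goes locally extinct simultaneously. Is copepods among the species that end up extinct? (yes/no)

yes

Round 1 — mussels goes locally extinct (initial).
Round 2 — checking thresholds:
  copepods: 1 of 1 neighbours ≥ 1, goes locally extinct.
  jellies: 1 of 4 neighbours < 2, below threshold.
Round 3 — no new extinctions; cascade stops.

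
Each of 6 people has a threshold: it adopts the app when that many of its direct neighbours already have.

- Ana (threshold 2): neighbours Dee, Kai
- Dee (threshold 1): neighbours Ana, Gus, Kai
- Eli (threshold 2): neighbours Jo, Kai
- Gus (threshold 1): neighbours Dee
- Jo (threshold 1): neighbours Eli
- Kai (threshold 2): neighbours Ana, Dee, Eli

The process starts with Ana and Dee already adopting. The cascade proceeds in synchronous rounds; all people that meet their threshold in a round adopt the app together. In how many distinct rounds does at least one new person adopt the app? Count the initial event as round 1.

Round 1 — Ana, Dee adopt the app (initial).
Round 2 — checking thresholds:
  Gus: 1 of 1 neighbours ≥ 1, adopts the app.
  Kai: 2 of 3 neighbours ≥ 2, adopts the app.
Round 3 — no new adoptions; cascade stops.

2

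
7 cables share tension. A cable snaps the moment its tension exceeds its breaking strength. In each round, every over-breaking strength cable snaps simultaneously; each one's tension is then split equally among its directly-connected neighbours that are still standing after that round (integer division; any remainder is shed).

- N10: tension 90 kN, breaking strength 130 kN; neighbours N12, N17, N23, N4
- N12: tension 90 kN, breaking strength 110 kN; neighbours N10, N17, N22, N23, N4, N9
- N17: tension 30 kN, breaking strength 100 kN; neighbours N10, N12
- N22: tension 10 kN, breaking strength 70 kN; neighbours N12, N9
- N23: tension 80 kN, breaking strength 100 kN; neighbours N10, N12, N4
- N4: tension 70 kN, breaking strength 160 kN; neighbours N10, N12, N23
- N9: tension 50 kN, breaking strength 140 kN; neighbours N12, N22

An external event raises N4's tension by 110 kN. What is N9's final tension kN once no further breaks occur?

100

Round 1 — N4 at 180 > 160. N4 snaps.
  N4 sheds 180 kN to N10, N12, N23: 60 each.
    N10: 90+60 = 150 > 130
    N12: 90+60 = 150 > 110
    N23: 80+60 = 140 > 100
Round 2 — N10, N12, N23 snap.
  N10 sheds 150 kN to N17: 150 each.
    N17: 30+150 = 180 > 100
  N12 sheds 150 kN to N17, N22, N9: 50 each.
    N17: 180+50 = 230 > 100
    N22: 10+50 = 60 ≤ 70
    N9: 50+50 = 100 ≤ 140
  N23 sheds 140 kN: no online neighbours, lost.
Round 3 — N17 snaps.
  N17 sheds 230 kN: no online neighbours, lost.
No further breaks.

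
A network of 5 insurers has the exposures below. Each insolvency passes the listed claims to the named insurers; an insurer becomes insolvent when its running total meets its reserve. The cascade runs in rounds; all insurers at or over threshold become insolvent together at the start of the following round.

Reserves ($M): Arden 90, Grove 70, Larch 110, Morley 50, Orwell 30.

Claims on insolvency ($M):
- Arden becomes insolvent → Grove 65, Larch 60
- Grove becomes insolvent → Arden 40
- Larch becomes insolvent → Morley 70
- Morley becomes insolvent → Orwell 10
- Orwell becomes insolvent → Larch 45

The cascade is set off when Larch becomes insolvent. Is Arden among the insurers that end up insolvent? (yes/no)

no

Round 1 — Larch becomes insolvent (initial).
  Morley: +70 → 70 ≥ 50
Round 2 — Morley becomes insolvent.
  Orwell: +10 → 10 < 30
No further insolvencies.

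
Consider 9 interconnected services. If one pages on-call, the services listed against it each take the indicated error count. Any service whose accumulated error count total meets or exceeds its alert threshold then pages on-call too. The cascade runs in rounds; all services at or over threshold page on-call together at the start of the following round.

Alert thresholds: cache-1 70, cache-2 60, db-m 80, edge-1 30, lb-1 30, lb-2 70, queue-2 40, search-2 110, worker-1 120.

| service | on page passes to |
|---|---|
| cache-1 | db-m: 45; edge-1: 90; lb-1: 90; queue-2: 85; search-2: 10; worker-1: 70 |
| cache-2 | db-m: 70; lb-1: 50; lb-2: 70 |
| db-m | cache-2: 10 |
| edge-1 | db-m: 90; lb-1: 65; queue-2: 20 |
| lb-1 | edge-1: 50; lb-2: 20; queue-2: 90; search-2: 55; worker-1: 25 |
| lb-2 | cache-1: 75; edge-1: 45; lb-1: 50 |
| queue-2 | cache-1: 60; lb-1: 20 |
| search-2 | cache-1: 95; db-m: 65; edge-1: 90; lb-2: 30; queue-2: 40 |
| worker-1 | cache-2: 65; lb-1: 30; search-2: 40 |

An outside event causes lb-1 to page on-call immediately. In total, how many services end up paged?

Round 1 — lb-1 pages on-call (initial).
  edge-1: +50 → 50 ≥ 30
  lb-2: +20 → 20 < 70
  queue-2: +90 → 90 ≥ 40
  search-2: +55 → 55 < 110
  worker-1: +25 → 25 < 120
Round 2 — edge-1, queue-2 page on-call.
  cache-1: +60 → 60 < 70
  db-m: +90 → 90 ≥ 80
Round 3 — db-m pages on-call.
  cache-2: +10 → 10 < 60
No further pages.

4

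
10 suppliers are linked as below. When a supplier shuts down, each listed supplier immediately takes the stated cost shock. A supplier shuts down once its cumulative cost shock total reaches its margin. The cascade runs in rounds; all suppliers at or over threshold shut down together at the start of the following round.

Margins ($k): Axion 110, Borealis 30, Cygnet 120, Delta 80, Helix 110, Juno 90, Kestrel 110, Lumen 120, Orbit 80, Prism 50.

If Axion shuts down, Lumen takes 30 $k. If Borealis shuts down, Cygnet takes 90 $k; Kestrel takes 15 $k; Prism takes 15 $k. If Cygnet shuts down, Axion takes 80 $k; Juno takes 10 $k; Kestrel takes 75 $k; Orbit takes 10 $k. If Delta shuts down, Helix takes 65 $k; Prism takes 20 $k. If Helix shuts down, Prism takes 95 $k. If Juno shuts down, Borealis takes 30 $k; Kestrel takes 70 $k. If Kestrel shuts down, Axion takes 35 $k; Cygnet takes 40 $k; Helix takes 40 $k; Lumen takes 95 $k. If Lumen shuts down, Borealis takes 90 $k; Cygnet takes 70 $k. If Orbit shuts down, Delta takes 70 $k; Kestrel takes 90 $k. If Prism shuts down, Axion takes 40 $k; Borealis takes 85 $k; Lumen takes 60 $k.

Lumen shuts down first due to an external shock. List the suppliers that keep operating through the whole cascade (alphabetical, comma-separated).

Round 1 — Lumen shuts down (initial).
  Borealis: +90 → 90 ≥ 30
  Cygnet: +70 → 70 < 120
Round 2 — Borealis shuts down.
  Cygnet: +90 → 160 ≥ 120
  Kestrel: +15 → 15 < 110
  Prism: +15 → 15 < 50
Round 3 — Cygnet shuts down.
  Axion: +80 → 80 < 110
  Juno: +10 → 10 < 90
  Kestrel: +75 → 90 < 110
  Orbit: +10 → 10 < 80
No further shutdowns.

Axion, Delta, Helix, Juno, Kestrel, Orbit, Prism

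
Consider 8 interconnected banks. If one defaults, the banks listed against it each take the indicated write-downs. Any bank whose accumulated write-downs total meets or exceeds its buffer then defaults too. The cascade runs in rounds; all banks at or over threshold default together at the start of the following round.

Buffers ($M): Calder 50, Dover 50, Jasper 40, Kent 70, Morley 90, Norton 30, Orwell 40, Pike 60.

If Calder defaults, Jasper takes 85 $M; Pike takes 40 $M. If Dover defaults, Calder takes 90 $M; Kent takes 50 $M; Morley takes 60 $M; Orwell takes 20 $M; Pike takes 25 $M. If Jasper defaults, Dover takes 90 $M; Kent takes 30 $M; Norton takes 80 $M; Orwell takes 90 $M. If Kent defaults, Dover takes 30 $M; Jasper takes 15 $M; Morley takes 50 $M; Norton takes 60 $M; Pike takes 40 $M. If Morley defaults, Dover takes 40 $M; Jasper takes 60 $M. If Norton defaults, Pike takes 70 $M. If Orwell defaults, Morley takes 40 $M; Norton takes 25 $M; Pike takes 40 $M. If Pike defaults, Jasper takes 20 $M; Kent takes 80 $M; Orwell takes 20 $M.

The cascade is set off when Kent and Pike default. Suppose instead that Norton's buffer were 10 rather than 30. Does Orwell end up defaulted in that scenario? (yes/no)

With Norton's buffer at 10:
Round 1 — Kent, Pike default (initial).
  Dover: +30 → 30 < 50
  Jasper: +15+20 → 35 < 40
  Morley: +50 → 50 < 90
  Norton: +60 → 60 ≥ 10
  Orwell: +20 → 20 < 40
Round 2 — Norton defaults.
No further defaults.

no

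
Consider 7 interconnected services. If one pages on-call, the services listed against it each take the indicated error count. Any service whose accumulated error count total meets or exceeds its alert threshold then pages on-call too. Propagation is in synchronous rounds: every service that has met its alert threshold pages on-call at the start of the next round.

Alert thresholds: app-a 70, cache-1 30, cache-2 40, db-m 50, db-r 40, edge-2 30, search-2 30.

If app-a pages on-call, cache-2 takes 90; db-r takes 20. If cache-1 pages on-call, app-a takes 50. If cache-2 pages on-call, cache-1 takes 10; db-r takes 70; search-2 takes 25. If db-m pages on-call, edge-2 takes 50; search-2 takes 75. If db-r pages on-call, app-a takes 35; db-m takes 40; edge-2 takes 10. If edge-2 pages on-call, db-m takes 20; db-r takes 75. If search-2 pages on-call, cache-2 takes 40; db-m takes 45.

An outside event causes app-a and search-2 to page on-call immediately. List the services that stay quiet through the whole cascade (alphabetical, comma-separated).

Round 1 — app-a, search-2 page on-call (initial).
  cache-2: +90+40 → 130 ≥ 40
  db-m: +45 → 45 < 50
  db-r: +20 → 20 < 40
Round 2 — cache-2 pages on-call.
  cache-1: +10 → 10 < 30
  db-r: +70 → 90 ≥ 40
Round 3 — db-r pages on-call.
  db-m: +40 → 85 ≥ 50
  edge-2: +10 → 10 < 30
Round 4 — db-m pages on-call.
  edge-2: +50 → 60 ≥ 30
Round 5 — edge-2 pages on-call.
No further pages.

cache-1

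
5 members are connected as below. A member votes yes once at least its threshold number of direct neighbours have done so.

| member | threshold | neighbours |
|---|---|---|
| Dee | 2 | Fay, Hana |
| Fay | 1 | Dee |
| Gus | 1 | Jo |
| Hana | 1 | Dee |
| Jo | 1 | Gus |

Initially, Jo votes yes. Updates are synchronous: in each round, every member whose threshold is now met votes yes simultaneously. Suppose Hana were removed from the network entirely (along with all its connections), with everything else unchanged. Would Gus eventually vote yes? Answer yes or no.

yes

With Hana removed:
Round 1 — Jo votes yes (initial).
Round 2 — checking thresholds:
  Gus: 1 of 1 neighbours ≥ 1, votes yes.
Round 3 — no new yes votes; cascade stops.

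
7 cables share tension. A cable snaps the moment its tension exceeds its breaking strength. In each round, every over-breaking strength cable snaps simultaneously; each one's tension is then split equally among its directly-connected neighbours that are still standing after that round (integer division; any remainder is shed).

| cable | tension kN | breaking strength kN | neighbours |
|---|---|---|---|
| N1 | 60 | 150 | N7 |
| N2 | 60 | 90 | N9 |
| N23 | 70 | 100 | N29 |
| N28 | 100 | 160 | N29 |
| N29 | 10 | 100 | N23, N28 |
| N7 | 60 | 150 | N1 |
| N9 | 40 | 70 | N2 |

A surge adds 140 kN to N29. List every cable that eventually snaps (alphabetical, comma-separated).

N23, N28, N29

Round 1 — N29 at 150 > 100. N29 snaps.
  N29 sheds 150 kN to N23, N28: 75 each.
    N23: 70+75 = 145 > 100
    N28: 100+75 = 175 > 160
Round 2 — N23, N28 snap.
  N23 sheds 145 kN: no online neighbours, lost.
  N28 sheds 175 kN: no online neighbours, lost.
No further breaks.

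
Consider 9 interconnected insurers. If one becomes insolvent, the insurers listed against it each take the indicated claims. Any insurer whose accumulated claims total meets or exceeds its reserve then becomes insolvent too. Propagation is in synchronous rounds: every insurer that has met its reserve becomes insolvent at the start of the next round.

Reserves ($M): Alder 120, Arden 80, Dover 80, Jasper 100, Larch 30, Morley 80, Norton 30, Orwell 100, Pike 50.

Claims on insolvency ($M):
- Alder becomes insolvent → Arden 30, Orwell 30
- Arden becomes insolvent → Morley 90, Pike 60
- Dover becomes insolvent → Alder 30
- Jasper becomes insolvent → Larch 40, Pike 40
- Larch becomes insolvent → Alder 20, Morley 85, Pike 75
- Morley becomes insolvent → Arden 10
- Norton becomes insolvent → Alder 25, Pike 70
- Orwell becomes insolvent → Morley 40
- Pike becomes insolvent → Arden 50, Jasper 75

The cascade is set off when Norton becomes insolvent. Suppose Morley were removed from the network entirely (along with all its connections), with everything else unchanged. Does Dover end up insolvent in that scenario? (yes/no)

no

With Morley removed:
Round 1 — Norton becomes insolvent (initial).
  Alder: +25 → 25 < 120
  Pike: +70 → 70 ≥ 50
Round 2 — Pike becomes insolvent.
  Arden: +50 → 50 < 80
  Jasper: +75 → 75 < 100
No further insolvencies.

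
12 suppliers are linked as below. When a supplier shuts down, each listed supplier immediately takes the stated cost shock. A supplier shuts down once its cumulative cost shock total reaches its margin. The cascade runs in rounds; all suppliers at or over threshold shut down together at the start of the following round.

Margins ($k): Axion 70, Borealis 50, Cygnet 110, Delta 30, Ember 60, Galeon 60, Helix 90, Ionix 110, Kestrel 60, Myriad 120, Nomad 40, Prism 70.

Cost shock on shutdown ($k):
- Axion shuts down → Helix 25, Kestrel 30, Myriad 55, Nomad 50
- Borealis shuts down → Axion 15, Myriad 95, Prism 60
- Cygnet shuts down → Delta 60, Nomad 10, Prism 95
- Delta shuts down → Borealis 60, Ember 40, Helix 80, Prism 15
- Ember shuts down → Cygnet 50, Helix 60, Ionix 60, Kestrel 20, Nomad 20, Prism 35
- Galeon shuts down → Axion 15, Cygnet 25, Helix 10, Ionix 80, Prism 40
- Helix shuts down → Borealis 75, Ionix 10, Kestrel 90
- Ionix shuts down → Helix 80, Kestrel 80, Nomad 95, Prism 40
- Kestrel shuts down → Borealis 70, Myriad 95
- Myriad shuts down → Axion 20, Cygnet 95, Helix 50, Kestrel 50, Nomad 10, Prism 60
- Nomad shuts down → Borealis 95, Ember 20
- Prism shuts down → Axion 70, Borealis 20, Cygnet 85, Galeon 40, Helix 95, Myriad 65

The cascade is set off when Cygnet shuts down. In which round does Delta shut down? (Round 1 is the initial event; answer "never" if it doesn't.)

2

Round 1 — Cygnet shuts down (initial).
  Delta: +60 → 60 ≥ 30
  Nomad: +10 → 10 < 40
  Prism: +95 → 95 ≥ 70
Round 2 — Delta, Prism shut down.
  Axion: +70 → 70 ≥ 70
  Borealis: +60+20 → 80 ≥ 50
  Ember: +40 → 40 < 60
  Galeon: +40 → 40 < 60
  Helix: +80+95 → 175 ≥ 90
  Myriad: +65 → 65 < 120
Round 3 — Axion, Borealis, Helix shut down.
  Ionix: +10 → 10 < 110
  Kestrel: +30+90 → 120 ≥ 60
  Myriad: +55+95 → 215 ≥ 120
  Nomad: +50 → 60 ≥ 40
Round 4 — Kestrel, Myriad, Nomad shut down.
  Ember: +20 → 60 ≥ 60
Round 5 — Ember shuts down.
  Ionix: +60 → 70 < 110
No further shutdowns.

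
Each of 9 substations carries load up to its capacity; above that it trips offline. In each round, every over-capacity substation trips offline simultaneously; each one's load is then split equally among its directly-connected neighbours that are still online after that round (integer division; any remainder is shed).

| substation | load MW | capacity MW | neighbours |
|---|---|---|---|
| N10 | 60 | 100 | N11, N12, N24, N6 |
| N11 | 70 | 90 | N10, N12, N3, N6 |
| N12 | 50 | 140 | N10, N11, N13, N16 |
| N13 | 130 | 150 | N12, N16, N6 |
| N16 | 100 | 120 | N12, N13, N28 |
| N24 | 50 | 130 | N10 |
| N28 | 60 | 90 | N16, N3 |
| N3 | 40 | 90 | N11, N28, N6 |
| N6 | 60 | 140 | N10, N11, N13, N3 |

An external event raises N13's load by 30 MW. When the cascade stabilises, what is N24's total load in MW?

124

Round 1 — N13 at 160 > 150. N13 trips offline.
  N13 sheds 160 MW to N12, N16, N6: 53 each (1 lost).
    N12: 50+53 = 103 ≤ 140
    N16: 100+53 = 153 > 120
    N6: 60+53 = 113 ≤ 140
Round 2 — N16 trips offline.
  N16 sheds 153 MW to N12, N28: 76 each (1 lost).
    N12: 103+76 = 179 > 140
    N28: 60+76 = 136 > 90
Round 3 — N12, N28 trip offline.
  N12 sheds 179 MW to N10, N11: 89 each (1 lost).
    N10: 60+89 = 149 > 100
    N11: 70+89 = 159 > 90
  N28 sheds 136 MW to N3: 136 each.
    N3: 40+136 = 176 > 90
Round 4 — N10, N11, N3 trip offline.
  N10 sheds 149 MW to N24, N6: 74 each (1 lost).
    N24: 50+74 = 124 ≤ 130
    N6: 113+74 = 187 > 140
  N11 sheds 159 MW to N6: 159 each.
    N6: 187+159 = 346 > 140
  N3 sheds 176 MW to N6: 176 each.
    N6: 346+176 = 522 > 140
Round 5 — N6 trips offline.
  N6 sheds 522 MW: no online neighbours, lost.
No further trips.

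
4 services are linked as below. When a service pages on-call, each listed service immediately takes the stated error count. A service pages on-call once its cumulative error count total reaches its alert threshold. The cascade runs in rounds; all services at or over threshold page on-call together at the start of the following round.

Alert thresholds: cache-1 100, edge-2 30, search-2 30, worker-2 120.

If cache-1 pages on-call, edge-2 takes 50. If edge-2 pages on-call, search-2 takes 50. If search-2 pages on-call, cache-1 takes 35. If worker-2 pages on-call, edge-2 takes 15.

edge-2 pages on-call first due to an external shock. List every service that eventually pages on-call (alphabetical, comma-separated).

Round 1 — edge-2 pages on-call (initial).
  search-2: +50 → 50 ≥ 30
Round 2 — search-2 pages on-call.
  cache-1: +35 → 35 < 100
No further pages.

edge-2, search-2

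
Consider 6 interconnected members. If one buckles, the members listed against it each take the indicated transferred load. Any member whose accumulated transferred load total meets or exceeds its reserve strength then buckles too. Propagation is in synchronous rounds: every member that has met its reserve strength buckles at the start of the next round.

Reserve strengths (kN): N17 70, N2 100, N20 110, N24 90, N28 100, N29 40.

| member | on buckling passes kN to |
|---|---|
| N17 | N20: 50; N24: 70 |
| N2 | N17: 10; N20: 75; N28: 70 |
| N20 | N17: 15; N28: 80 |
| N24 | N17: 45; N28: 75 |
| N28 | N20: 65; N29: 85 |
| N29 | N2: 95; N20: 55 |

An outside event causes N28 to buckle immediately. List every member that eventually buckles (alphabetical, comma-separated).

Round 1 — N28 buckles (initial).
  N20: +65 → 65 < 110
  N29: +85 → 85 ≥ 40
Round 2 — N29 buckles.
  N2: +95 → 95 < 100
  N20: +55 → 120 ≥ 110
Round 3 — N20 buckles.
  N17: +15 → 15 < 70
No further bucklings.

N20, N28, N29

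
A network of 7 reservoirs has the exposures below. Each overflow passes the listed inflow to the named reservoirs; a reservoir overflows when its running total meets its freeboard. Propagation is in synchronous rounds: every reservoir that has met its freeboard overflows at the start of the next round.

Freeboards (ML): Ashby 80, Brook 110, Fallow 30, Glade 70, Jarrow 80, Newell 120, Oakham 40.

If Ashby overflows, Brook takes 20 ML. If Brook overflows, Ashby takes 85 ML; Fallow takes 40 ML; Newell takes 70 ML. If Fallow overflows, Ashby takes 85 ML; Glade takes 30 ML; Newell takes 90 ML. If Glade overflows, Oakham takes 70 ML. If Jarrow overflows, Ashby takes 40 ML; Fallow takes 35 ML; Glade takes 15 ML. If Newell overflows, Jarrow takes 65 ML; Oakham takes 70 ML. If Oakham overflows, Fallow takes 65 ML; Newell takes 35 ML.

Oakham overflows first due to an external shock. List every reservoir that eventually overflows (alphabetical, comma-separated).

Round 1 — Oakham overflows (initial).
  Fallow: +65 → 65 ≥ 30
  Newell: +35 → 35 < 120
Round 2 — Fallow overflows.
  Ashby: +85 → 85 ≥ 80
  Glade: +30 → 30 < 70
  Newell: +90 → 125 ≥ 120
Round 3 — Ashby, Newell overflow.
  Brook: +20 → 20 < 110
  Jarrow: +65 → 65 < 80
No further overflows.

Ashby, Fallow, Newell, Oakham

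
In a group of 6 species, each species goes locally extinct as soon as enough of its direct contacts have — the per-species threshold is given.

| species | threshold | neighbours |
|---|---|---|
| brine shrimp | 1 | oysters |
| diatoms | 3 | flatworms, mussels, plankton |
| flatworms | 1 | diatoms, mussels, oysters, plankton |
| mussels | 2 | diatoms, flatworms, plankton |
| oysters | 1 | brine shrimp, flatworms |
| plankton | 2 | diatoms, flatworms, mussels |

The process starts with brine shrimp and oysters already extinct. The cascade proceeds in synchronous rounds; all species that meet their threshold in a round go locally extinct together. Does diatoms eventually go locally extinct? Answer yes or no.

Round 1 — brine shrimp, oysters go locally extinct (initial).
Round 2 — checking thresholds:
  flatworms: 1 of 4 neighbours ≥ 1, goes locally extinct.
Round 3 — no new extinctions; cascade stops.

no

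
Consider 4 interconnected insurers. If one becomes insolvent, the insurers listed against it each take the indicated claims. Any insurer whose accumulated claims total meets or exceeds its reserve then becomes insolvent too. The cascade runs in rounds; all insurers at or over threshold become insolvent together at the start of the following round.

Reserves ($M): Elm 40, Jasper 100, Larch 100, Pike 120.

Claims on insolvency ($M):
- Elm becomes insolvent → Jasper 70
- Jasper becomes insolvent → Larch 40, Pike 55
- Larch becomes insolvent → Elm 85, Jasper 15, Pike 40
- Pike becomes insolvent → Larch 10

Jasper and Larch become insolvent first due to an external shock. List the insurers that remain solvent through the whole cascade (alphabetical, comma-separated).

Round 1 — Jasper, Larch become insolvent (initial).
  Elm: +85 → 85 ≥ 40
  Pike: +55+40 → 95 < 120
Round 2 — Elm becomes insolvent.
No further insolvencies.

Pike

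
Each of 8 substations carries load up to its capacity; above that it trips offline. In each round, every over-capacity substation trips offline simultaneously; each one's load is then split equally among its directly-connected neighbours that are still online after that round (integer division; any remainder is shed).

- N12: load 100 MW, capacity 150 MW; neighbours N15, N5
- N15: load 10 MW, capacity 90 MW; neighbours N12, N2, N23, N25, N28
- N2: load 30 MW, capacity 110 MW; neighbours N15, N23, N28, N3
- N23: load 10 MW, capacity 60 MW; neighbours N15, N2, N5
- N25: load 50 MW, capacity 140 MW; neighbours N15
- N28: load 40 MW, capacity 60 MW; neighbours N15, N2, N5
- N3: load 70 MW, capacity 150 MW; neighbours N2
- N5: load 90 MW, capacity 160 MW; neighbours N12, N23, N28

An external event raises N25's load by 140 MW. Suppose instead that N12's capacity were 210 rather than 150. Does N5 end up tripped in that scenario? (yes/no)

yes

With N12's capacity at 210:
Round 1 — N25 at 190 > 140. N25 trips offline.
  N25 sheds 190 MW to N15: 190 each.
    N15: 10+190 = 200 > 90
Round 2 — N15 trips offline.
  N15 sheds 200 MW to N12, N2, N23, N28: 50 each.
    N12: 100+50 = 150 ≤ 210
    N2: 30+50 = 80 ≤ 110
    N23: 10+50 = 60 ≤ 60
    N28: 40+50 = 90 > 60
Round 3 — N28 trips offline.
  N28 sheds 90 MW to N2, N5: 45 each.
    N2: 80+45 = 125 > 110
    N5: 90+45 = 135 ≤ 160
Round 4 — N2 trips offline.
  N2 sheds 125 MW to N23, N3: 62 each (1 lost).
    N23: 60+62 = 122 > 60
    N3: 70+62 = 132 ≤ 150
Round 5 — N23 trips offline.
  N23 sheds 122 MW to N5: 122 each.
    N5: 135+122 = 257 > 160
Round 6 — N5 trips offline.
  N5 sheds 257 MW to N12: 257 each.
    N12: 150+257 = 407 > 210
Round 7 — N12 trips offline.
  N12 sheds 407 MW: no online neighbours, lost.
No further trips.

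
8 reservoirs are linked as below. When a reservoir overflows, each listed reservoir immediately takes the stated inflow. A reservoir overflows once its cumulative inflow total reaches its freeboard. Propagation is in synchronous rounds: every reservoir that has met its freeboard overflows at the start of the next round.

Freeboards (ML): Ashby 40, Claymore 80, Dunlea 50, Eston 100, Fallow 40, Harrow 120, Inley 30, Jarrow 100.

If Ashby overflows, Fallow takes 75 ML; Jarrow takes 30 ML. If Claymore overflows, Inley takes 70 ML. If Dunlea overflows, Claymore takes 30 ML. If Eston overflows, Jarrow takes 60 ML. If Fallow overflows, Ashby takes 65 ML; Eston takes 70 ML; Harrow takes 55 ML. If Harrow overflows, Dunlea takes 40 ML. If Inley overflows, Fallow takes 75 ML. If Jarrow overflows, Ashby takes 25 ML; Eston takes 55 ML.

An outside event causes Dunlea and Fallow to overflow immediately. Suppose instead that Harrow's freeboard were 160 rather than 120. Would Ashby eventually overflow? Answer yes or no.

yes

With Harrow's freeboard at 160:
Round 1 — Dunlea, Fallow overflow (initial).
  Ashby: +65 → 65 ≥ 40
  Claymore: +30 → 30 < 80
  Eston: +70 → 70 < 100
  Harrow: +55 → 55 < 160
Round 2 — Ashby overflows.
  Jarrow: +30 → 30 < 100
No further overflows.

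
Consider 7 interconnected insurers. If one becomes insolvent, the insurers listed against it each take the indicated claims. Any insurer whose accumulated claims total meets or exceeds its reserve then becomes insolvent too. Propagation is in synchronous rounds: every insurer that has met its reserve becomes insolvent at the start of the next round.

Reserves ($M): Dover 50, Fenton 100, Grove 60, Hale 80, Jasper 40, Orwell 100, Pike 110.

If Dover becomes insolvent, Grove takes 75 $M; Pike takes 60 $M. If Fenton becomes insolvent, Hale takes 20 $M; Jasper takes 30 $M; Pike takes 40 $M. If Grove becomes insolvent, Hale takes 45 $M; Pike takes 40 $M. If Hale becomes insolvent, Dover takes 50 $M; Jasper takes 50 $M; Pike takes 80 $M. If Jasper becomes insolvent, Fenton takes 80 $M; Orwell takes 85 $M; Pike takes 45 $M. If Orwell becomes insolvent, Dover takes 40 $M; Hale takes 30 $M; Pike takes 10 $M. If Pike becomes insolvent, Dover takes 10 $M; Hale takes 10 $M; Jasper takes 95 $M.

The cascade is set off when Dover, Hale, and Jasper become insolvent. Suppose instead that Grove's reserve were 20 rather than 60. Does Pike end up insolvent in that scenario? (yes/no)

yes

With Grove's reserve at 20:
Round 1 — Dover, Hale, Jasper become insolvent (initial).
  Fenton: +80 → 80 < 100
  Grove: +75 → 75 ≥ 20
  Orwell: +85 → 85 < 100
  Pike: +60+80+45 → 185 ≥ 110
Round 2 — Grove, Pike become insolvent.
No further insolvencies.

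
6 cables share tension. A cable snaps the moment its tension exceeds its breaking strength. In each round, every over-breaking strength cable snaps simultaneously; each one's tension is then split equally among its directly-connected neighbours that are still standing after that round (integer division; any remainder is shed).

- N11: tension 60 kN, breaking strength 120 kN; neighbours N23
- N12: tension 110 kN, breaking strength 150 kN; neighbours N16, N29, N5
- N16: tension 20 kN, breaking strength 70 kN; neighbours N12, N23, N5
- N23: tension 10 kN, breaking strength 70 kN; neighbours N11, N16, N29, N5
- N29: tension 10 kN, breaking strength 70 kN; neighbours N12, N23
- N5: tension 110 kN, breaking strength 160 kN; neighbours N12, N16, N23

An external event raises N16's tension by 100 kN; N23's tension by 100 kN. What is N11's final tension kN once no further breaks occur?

Round 1 — N16 at 120 > 70; N23 at 110 > 70. N16, N23 snap.
  N16 sheds 120 kN to N12, N5: 60 each.
    N12: 110+60 = 170 > 150
    N5: 110+60 = 170 > 160
  N23 sheds 110 kN to N11, N29, N5: 36 each (2 lost).
    N11: 60+36 = 96 ≤ 120
    N29: 10+36 = 46 ≤ 70
    N5: 170+36 = 206 > 160
Round 2 — N12, N5 snap.
  N12 sheds 170 kN to N29: 170 each.
    N29: 46+170 = 216 > 70
  N5 sheds 206 kN: no online neighbours, lost.
Round 3 — N29 snaps.
  N29 sheds 216 kN: no online neighbours, lost.
No further breaks.

96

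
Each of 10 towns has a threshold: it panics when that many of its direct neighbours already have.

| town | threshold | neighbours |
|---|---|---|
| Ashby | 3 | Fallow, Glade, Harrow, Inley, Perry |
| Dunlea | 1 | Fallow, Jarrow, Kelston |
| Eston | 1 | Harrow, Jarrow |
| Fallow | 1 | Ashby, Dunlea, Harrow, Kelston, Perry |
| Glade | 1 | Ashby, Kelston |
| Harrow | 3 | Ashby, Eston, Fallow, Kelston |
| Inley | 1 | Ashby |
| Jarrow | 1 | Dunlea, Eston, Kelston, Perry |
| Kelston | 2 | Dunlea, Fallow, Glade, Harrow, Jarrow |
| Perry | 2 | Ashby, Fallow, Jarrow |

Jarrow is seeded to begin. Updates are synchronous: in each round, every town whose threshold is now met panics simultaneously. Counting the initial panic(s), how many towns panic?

Round 1 — Jarrow panics (initial).
Round 2 — checking thresholds:
  Dunlea: 1 of 3 neighbours ≥ 1, panics.
  Eston: 1 of 2 neighbours ≥ 1, panics.
  Kelston: 1 of 5 neighbours < 2, below threshold.
  Perry: 1 of 3 neighbours < 2, below threshold.
Round 3 — checking thresholds:
  Fallow: 1 of 5 neighbours ≥ 1, panics.
  Harrow: 1 of 4 neighbours < 3, below threshold.
  Kelston: 2 of 5 neighbours ≥ 2, panics.
  Perry: 1 of 3 neighbours < 2, below threshold.
Round 4 — checking thresholds:
  Ashby: 1 of 5 neighbours < 3, below threshold.
  Glade: 1 of 2 neighbours ≥ 1, panics.
  Harrow: 3 of 4 neighbours ≥ 3, panics.
  Perry: 2 of 3 neighbours ≥ 2, panics.
Round 5 — checking thresholds:
  Ashby: 4 of 5 neighbours ≥ 3, panics.
Round 6 — checking thresholds:
  Inley: 1 of 1 neighbours ≥ 1, panics.
Round 7 — no new panics; cascade stops.

10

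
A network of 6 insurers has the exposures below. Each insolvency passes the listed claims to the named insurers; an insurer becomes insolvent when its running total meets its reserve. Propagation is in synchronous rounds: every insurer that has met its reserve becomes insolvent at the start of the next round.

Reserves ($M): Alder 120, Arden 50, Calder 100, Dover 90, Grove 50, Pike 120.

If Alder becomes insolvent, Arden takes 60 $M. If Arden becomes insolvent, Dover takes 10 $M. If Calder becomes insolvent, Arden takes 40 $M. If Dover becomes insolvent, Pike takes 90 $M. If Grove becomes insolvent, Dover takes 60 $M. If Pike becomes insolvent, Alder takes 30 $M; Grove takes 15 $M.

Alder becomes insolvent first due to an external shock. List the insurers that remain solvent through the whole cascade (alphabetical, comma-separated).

Calder, Dover, Grove, Pike

Round 1 — Alder becomes insolvent (initial).
  Arden: +60 → 60 ≥ 50
Round 2 — Arden becomes insolvent.
  Dover: +10 → 10 < 90
No further insolvencies.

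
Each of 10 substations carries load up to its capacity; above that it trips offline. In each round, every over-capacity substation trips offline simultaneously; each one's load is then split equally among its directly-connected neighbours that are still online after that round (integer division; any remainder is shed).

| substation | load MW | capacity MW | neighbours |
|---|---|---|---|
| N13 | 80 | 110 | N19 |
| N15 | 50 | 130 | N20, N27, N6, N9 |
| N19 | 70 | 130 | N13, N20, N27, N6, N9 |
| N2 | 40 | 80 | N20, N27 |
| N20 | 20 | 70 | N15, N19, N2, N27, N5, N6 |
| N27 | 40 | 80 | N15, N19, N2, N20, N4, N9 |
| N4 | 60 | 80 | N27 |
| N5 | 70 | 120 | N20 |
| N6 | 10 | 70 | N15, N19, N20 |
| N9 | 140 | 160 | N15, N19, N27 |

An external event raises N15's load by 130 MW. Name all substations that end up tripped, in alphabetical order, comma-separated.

N13, N15, N19, N2, N20, N27, N4, N6, N9

Round 1 — N15 at 180 > 130. N15 trips offline.
  N15 sheds 180 MW to N20, N27, N6, N9: 45 each.
    N20: 20+45 = 65 ≤ 70
    N27: 40+45 = 85 > 80
    N6: 10+45 = 55 ≤ 70
    N9: 140+45 = 185 > 160
Round 2 — N27, N9 trip offline.
  N27 sheds 85 MW to N19, N2, N20, N4: 21 each (1 lost).
    N19: 70+21 = 91 ≤ 130
    N2: 40+21 = 61 ≤ 80
    N20: 65+21 = 86 > 70
    N4: 60+21 = 81 > 80
  N9 sheds 185 MW to N19: 185 each.
    N19: 91+185 = 276 > 130
Round 3 — N19, N20, N4 trip offline.
  N19 sheds 276 MW to N13, N6: 138 each.
    N13: 80+138 = 218 > 110
    N6: 55+138 = 193 > 70
  N20 sheds 86 MW to N2, N5, N6: 28 each (2 lost).
    N2: 61+28 = 89 > 80
    N5: 70+28 = 98 ≤ 120
    N6: 193+28 = 221 > 70
  N4 sheds 81 MW: no online neighbours, lost.
Round 4 — N13, N2, N6 trip offline.
  N13 sheds 218 MW: no online neighbours, lost.
  N2 sheds 89 MW: no online neighbours, lost.
  N6 sheds 221 MW: no online neighbours, lost.
No further trips.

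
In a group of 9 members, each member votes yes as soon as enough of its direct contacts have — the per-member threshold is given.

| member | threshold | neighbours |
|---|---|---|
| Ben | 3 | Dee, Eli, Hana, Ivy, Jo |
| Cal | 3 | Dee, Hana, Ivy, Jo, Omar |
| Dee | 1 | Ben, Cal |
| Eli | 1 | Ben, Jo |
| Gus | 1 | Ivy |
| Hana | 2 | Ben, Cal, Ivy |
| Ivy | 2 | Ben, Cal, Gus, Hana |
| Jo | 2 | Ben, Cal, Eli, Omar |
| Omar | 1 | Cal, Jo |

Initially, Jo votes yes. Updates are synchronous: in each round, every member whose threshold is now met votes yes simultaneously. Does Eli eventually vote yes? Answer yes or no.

Round 1 — Jo votes yes (initial).
Round 2 — checking thresholds:
  Ben: 1 of 5 neighbours < 3, not yet.
  Cal: 1 of 5 neighbours < 3, not yet.
  Eli: 1 of 2 neighbours ≥ 1, votes yes.
  Omar: 1 of 2 neighbours ≥ 1, votes yes.
Round 3 — no new yes votes; cascade stops.

yes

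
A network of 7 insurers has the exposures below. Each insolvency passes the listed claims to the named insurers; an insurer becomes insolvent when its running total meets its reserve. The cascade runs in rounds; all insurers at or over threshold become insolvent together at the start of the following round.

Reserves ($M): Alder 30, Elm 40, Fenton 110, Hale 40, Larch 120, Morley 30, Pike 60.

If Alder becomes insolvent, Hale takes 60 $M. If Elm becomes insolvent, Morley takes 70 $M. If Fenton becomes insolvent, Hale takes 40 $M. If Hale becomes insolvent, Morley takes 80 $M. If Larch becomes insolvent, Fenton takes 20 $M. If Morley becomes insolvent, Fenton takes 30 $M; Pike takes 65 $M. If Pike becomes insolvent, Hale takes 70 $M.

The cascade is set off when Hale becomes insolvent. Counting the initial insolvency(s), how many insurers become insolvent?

Round 1 — Hale becomes insolvent (initial).
  Morley: +80 → 80 ≥ 30
Round 2 — Morley becomes insolvent.
  Fenton: +30 → 30 < 110
  Pike: +65 → 65 ≥ 60
Round 3 — Pike becomes insolvent.
No further insolvencies.

3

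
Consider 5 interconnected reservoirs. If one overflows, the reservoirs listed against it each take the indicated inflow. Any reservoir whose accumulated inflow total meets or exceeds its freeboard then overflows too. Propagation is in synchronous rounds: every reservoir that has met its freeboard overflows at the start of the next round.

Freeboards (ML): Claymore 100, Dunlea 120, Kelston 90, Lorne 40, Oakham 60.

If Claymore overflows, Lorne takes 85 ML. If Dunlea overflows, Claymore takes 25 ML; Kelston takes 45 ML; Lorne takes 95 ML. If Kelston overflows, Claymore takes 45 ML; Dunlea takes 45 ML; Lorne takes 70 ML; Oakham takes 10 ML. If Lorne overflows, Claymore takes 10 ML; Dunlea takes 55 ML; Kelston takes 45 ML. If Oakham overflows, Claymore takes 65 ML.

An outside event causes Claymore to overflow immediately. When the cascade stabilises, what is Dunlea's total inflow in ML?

55

Round 1 — Claymore overflows (initial).
  Lorne: +85 → 85 ≥ 40
Round 2 — Lorne overflows.
  Dunlea: +55 → 55 < 120
  Kelston: +45 → 45 < 90
No further overflows.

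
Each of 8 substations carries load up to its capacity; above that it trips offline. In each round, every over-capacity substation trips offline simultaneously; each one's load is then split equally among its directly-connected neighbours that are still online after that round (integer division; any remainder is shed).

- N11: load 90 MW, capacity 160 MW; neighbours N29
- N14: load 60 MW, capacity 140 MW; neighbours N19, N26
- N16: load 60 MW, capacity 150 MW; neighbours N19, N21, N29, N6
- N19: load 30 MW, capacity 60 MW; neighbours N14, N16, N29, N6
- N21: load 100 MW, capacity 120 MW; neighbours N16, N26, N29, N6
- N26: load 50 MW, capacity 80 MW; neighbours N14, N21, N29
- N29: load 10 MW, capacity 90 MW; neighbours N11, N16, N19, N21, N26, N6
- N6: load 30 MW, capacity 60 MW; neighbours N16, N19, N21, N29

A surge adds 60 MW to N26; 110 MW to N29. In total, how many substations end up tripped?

Round 1 — N26 at 110 > 80; N29 at 120 > 90. N26, N29 trip offline.
  N26 sheds 110 MW to N14, N21: 55 each.
    N14: 60+55 = 115 ≤ 140
    N21: 100+55 = 155 > 120
  N29 sheds 120 MW to N11, N16, N19, N21, N6: 24 each.
    N11: 90+24 = 114 ≤ 160
    N16: 60+24 = 84 ≤ 150
    N19: 30+24 = 54 ≤ 60
    N21: 155+24 = 179 > 120
    N6: 30+24 = 54 ≤ 60
Round 2 — N21 trips offline.
  N21 sheds 179 MW to N16, N6: 89 each (1 lost).
    N16: 84+89 = 173 > 150
    N6: 54+89 = 143 > 60
Round 3 — N16, N6 trip offline.
  N16 sheds 173 MW to N19: 173 each.
    N19: 54+173 = 227 > 60
  N6 sheds 143 MW to N19: 143 each.
    N19: 227+143 = 370 > 60
Round 4 — N19 trips offline.
  N19 sheds 370 MW to N14: 370 each.
    N14: 115+370 = 485 > 140
Round 5 — N14 trips offline.
  N14 sheds 485 MW: no online neighbours, lost.
No further trips.

7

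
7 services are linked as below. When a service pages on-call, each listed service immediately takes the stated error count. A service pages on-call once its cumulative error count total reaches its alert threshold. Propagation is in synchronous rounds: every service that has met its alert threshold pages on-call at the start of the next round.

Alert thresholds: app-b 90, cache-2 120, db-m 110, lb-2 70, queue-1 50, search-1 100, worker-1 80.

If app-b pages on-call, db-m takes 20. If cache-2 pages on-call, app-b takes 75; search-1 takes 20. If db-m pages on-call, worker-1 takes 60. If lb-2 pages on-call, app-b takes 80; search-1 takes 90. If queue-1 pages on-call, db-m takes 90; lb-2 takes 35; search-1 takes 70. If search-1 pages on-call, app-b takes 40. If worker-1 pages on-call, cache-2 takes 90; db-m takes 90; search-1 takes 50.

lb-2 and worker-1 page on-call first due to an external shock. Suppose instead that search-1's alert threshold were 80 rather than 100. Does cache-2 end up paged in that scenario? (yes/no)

no

With search-1's alert threshold at 80:
Round 1 — lb-2, worker-1 page on-call (initial).
  app-b: +80 → 80 < 90
  cache-2: +90 → 90 < 120
  db-m: +90 → 90 < 110
  search-1: +90+50 → 140 ≥ 80
Round 2 — search-1 pages on-call.
  app-b: +40 → 120 ≥ 90
Round 3 — app-b pages on-call.
  db-m: +20 → 110 ≥ 110
Round 4 — db-m pages on-call.
No further pages.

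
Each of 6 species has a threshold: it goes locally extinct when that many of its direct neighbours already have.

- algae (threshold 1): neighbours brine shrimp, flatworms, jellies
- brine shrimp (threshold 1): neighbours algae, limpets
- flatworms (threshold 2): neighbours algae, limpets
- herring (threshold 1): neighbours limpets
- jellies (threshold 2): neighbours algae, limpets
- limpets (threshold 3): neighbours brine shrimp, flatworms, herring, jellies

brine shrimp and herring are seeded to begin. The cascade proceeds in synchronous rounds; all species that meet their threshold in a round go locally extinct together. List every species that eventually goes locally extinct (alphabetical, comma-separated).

Round 1 — brine shrimp, herring go locally extinct (initial).
Round 2 — checking thresholds:
  algae: 1 of 3 neighbours ≥ 1, goes locally extinct.
  limpets: 2 of 4 neighbours < 3, below threshold.
Round 3 — no new extinctions; cascade stops.

algae, brine shrimp, herring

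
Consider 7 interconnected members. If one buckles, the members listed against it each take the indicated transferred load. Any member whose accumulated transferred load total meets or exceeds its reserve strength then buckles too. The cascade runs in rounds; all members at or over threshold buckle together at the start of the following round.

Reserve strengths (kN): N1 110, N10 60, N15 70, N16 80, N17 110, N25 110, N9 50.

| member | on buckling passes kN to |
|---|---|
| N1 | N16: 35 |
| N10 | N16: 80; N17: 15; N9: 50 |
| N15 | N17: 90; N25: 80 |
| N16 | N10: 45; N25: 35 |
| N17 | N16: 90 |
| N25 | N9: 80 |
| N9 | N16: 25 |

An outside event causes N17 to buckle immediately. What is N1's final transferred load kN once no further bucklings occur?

0

Round 1 — N17 buckles (initial).
  N16: +90 → 90 ≥ 80
Round 2 — N16 buckles.
  N10: +45 → 45 < 60
  N25: +35 → 35 < 110
No further bucklings.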